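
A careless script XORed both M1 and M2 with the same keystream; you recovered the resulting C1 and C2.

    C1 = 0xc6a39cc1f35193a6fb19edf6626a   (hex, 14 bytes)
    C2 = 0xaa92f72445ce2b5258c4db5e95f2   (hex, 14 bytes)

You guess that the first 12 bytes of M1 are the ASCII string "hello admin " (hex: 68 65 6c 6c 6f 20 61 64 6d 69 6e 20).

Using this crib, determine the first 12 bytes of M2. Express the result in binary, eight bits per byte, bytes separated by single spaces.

First, C1 ⊕ C2 = (M1 ⊕ K) ⊕ (M2 ⊕ K) = M1 ⊕ M2, so the key drops out. Then M2 = (M1 ⊕ M2) ⊕ M1 over the first 12 bytes.
byte 0: (c6 XOR aa) XOR 68 = 6c XOR 68 = 04
byte 1: (a3 XOR 92) XOR 65 = 31 XOR 65 = 54
byte 2: (9c XOR f7) XOR 6c = 6b XOR 6c = 07
byte 3: (c1 XOR 24) XOR 6c = e5 XOR 6c = 89
byte 4: (f3 XOR 45) XOR 6f = b6 XOR 6f = d9
byte 5: (51 XOR ce) XOR 20 = 9f XOR 20 = bf
byte 6: (93 XOR 2b) XOR 61 = b8 XOR 61 = d9
byte 7: (a6 XOR 52) XOR 64 = f4 XOR 64 = 90
byte 8: (fb XOR 58) XOR 6d = a3 XOR 6d = ce
byte 9: (19 XOR c4) XOR 69 = dd XOR 69 = b4
byte 10: (ed XOR db) XOR 6e = 36 XOR 6e = 58
byte 11: (f6 XOR 5e) XOR 20 = a8 XOR 20 = 88

00000100 01010100 00000111 10001001 11011001 10111111 11011001 10010000 11001110 10110100 01011000 10001000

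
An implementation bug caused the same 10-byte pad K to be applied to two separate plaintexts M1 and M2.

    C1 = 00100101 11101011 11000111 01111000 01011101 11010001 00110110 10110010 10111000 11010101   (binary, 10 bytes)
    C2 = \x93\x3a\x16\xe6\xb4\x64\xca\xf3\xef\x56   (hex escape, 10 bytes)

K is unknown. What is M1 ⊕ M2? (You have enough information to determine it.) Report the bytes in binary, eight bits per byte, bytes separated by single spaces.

10110110 11010001 11010001 10011110 11101001 10110101 11111100 01000001 01010111 10000011

C1 ⊕ C2 = (M1 ⊕ K) ⊕ (M2 ⊕ K) = M1 ⊕ M2 — the shared key cancels under XOR.
byte 0:  37 XOR 147 = 182
byte 1: 235 XOR  58 = 209
byte 2: 199 XOR  22 = 209
byte 3: 120 XOR 230 = 158
byte 4:  93 XOR 180 = 233
byte 5: 209 XOR 100 = 181
byte 6:  54 XOR 202 = 252
byte 7: 178 XOR 243 =  65
byte 8: 184 XOR 239 =  87
byte 9: 213 XOR  86 = 131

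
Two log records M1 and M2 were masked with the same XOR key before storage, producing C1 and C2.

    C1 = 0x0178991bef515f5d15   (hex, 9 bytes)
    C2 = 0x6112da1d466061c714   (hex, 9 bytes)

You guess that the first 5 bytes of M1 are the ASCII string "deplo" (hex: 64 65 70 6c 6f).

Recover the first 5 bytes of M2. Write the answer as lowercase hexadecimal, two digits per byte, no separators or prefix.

First, C1 ⊕ C2 = (M1 ⊕ K) ⊕ (M2 ⊕ K) = M1 ⊕ M2, so the key drops out. Then M2 = (M1 ⊕ M2) ⊕ M1 over the first 5 bytes.
byte 0: (01 xor 61) xor 64 = 60 xor 64 = 04
byte 1: (78 xor 12) xor 65 = 6a xor 65 = 0f
byte 2: (99 xor da) xor 70 = 43 xor 70 = 33
byte 3: (1b xor 1d) xor 6c = 06 xor 6c = 6a
byte 4: (ef xor 46) xor 6f = a9 xor 6f = c6

040f336ac6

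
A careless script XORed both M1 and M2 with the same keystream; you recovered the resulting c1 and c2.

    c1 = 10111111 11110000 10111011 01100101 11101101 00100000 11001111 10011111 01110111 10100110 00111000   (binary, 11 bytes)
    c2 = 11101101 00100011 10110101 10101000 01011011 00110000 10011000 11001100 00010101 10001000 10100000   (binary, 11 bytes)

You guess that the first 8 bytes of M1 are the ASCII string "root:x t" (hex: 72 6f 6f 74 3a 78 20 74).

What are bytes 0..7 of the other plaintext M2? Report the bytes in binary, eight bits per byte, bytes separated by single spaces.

00100000 10111100 01100001 10111001 10001100 01101000 01110111 00100111

First, c1 ⊕ c2 = (M1 ⊕ K) ⊕ (M2 ⊕ K) = M1 ⊕ M2, so the key drops out. Then M2 = (M1 ⊕ M2) ⊕ M1 over the first 8 bytes.
byte 0: (bf XOR ed) XOR 72 = 52 XOR 72 = 20
byte 1: (f0 XOR 23) XOR 6f = d3 XOR 6f = bc
byte 2: (bb XOR b5) XOR 6f = 0e XOR 6f = 61
byte 3: (65 XOR a8) XOR 74 = cd XOR 74 = b9
byte 4: (ed XOR 5b) XOR 3a = b6 XOR 3a = 8c
byte 5: (20 XOR 30) XOR 78 = 10 XOR 78 = 68
byte 6: (cf XOR 98) XOR 20 = 57 XOR 20 = 77
byte 7: (9f XOR cc) XOR 74 = 53 XOR 74 = 27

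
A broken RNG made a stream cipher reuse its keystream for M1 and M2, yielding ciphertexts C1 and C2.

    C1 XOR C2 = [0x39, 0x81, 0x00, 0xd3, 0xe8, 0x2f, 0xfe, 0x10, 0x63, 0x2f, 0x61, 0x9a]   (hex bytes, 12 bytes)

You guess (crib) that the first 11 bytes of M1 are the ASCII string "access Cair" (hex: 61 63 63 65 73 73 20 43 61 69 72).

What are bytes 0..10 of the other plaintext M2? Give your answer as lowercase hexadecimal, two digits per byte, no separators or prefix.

58e263b69b5cde53024613

Since C1 ⊕ C2 = M1 ⊕ M2, XORing with the guessed M1 bytes yields the corresponding M2 bytes: M2 = (C1 ⊕ C2) ⊕ M1.
39 XOR 61 = 58
81 XOR 63 = e2
00 XOR 63 = 63
d3 XOR 65 = b6
e8 XOR 73 = 9b
2f XOR 73 = 5c
fe XOR 20 = de
10 XOR 43 = 53
63 XOR 61 = 02
2f XOR 69 = 46
61 XOR 72 = 13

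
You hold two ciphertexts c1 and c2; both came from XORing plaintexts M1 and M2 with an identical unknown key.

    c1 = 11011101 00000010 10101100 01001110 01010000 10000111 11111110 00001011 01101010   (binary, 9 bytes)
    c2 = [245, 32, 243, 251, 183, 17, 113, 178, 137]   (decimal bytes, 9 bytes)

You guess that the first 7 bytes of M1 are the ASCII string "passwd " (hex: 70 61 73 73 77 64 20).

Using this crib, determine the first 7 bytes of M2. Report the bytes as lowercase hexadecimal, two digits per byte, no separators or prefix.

First, c1 ⊕ c2 = (M1 ⊕ K) ⊕ (M2 ⊕ K) = M1 ⊕ M2, so the key drops out. Then M2 = (M1 ⊕ M2) ⊕ M1 over the first 7 bytes.
byte 0: (dd XOR f5) XOR 70 = 28 XOR 70 = 58
byte 1: (02 XOR 20) XOR 61 = 22 XOR 61 = 43
byte 2: (ac XOR f3) XOR 73 = 5f XOR 73 = 2c
byte 3: (4e XOR fb) XOR 73 = b5 XOR 73 = c6
byte 4: (50 XOR b7) XOR 77 = e7 XOR 77 = 90
byte 5: (87 XOR 11) XOR 64 = 96 XOR 64 = f2
byte 6: (fe XOR 71) XOR 20 = 8f XOR 20 = af

58432cc690f2af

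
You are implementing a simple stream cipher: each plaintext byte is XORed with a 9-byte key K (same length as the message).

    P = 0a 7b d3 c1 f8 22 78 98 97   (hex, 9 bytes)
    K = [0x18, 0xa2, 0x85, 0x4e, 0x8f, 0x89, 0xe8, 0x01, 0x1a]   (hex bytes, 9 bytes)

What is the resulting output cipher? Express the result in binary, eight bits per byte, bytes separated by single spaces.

byte 0: 00001010 ^ 00011000 = 00010010
byte 1: 01111011 ^ 10100010 = 11011001
byte 2: 11010011 ^ 10000101 = 01010110
byte 3: 11000001 ^ 01001110 = 10001111
byte 4: 11111000 ^ 10001111 = 01110111
byte 5: 00100010 ^ 10001001 = 10101011
byte 6: 01111000 ^ 11101000 = 10010000
byte 7: 10011000 ^ 00000001 = 10011001
byte 8: 10010111 ^ 00011010 = 10001101

00010010 11011001 01010110 10001111 01110111 10101011 10010000 10011001 10001101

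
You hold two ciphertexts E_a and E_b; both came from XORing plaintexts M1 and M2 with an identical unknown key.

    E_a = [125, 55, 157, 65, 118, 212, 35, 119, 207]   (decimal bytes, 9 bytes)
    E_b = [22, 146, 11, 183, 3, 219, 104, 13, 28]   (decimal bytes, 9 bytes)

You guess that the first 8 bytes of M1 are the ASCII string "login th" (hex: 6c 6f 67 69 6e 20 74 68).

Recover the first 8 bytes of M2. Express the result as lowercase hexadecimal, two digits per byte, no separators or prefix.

First, E_a ⊕ E_b = (M1 ⊕ K) ⊕ (M2 ⊕ K) = M1 ⊕ M2, so the key drops out. Then M2 = (M1 ⊕ M2) ⊕ M1 over the first 8 bytes.
byte 0: (7d ^ 16) ^ 6c = 6b ^ 6c = 07
byte 1: (37 ^ 92) ^ 6f = a5 ^ 6f = ca
byte 2: (9d ^ 0b) ^ 67 = 96 ^ 67 = f1
byte 3: (41 ^ b7) ^ 69 = f6 ^ 69 = 9f
byte 4: (76 ^ 03) ^ 6e = 75 ^ 6e = 1b
byte 5: (d4 ^ db) ^ 20 = 0f ^ 20 = 2f
byte 6: (23 ^ 68) ^ 74 = 4b ^ 74 = 3f
byte 7: (77 ^ 0d) ^ 68 = 7a ^ 68 = 12

07caf19f1b2f3f12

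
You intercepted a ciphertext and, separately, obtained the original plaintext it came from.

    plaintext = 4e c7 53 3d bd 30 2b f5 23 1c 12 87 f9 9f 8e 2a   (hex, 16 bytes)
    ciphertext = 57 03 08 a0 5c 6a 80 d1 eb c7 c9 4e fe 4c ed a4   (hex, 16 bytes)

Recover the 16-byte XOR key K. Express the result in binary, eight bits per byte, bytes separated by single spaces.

00011001 11000100 01011011 10011101 11100001 01011010 10101011 00100100 11001000 11011011 11011011 11001001 00000111 11010011 01100011 10001110

Since ciphertext = plaintext ⊕ K, XORing both sides with plaintext gives K = plaintext ⊕ ciphertext.
4e ⊕ 57 = 19
c7 ⊕ 03 = c4
53 ⊕ 08 = 5b
3d ⊕ a0 = 9d
bd ⊕ 5c = e1
30 ⊕ 6a = 5a
2b ⊕ 80 = ab
f5 ⊕ d1 = 24
23 ⊕ eb = c8
1c ⊕ c7 = db
12 ⊕ c9 = db
87 ⊕ 4e = c9
f9 ⊕ fe = 07
9f ⊕ 4c = d3
8e ⊕ ed = 63
2a ⊕ a4 = 8e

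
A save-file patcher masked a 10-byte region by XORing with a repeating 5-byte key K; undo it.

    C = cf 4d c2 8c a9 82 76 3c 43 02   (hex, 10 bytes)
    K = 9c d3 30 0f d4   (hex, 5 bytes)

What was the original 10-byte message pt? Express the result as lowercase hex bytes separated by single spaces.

53 9e f2 83 7d 1e a5 0c 4c d6

The 5-byte key repeats, so the effective keystream is 9c d3 30 0f d4 9c d3 30 0f d4.
byte 0: cf XOR 9c = 53
byte 1: 4d XOR d3 = 9e
byte 2: c2 XOR 30 = f2
byte 3: 8c XOR 0f = 83
byte 4: a9 XOR d4 = 7d
byte 5: 82 XOR 9c = 1e
byte 6: 76 XOR d3 = a5
byte 7: 3c XOR 30 = 0c
byte 8: 43 XOR 0f = 4c
byte 9: 02 XOR d4 = d6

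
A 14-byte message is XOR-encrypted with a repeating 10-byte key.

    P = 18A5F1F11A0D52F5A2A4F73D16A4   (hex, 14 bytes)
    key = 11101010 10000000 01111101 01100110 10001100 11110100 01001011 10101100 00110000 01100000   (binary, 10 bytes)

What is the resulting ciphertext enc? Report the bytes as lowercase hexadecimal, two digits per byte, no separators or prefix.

f2258c9796f9195992c41dbd6bc2

The 10-byte key repeats, so the effective keystream is ea 80 7d 66 8c f4 4b ac 30 60 ea 80 7d 66.
byte 0:  24 xor 234 = 242
byte 1: 165 xor 128 =  37
byte 2: 241 xor 125 = 140
byte 3: 241 xor 102 = 151
byte 4:  26 xor 140 = 150
byte 5:  13 xor 244 = 249
byte 6:  82 xor  75 =  25
byte 7: 245 xor 172 =  89
byte 8: 162 xor  48 = 146
byte 9: 164 xor  96 = 196
byte 10: 247 xor 234 =  29
byte 11:  61 xor 128 = 189
byte 12:  22 xor 125 = 107
byte 13: 164 xor 102 = 194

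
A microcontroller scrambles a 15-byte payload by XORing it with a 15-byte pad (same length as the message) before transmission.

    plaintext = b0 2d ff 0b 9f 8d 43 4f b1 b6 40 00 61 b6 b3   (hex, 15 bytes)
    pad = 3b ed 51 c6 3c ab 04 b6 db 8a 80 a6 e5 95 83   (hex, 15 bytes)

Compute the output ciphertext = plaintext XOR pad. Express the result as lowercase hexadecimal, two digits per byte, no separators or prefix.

8bc0aecda32647f96a3cc0a6842330

XOR is its own inverse, so applying the key byte-wise gives the result directly.
b0 ^ 3b = 8b
2d ^ ed = c0
ff ^ 51 = ae
0b ^ c6 = cd
9f ^ 3c = a3
8d ^ ab = 26
43 ^ 04 = 47
4f ^ b6 = f9
b1 ^ db = 6a
b6 ^ 8a = 3c
40 ^ 80 = c0
00 ^ a6 = a6
61 ^ e5 = 84
b6 ^ 95 = 23
b3 ^ 83 = 30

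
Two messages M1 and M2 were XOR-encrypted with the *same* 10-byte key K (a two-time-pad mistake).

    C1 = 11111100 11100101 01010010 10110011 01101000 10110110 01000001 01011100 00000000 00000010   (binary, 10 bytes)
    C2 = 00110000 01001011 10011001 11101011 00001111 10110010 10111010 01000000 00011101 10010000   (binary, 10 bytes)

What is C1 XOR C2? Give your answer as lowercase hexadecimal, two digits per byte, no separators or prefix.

ccaecb586704fb1c1d92

C1 ⊕ C2 = (M1 ⊕ K) ⊕ (M2 ⊕ K) = M1 ⊕ M2 — the shared key cancels under XOR.
252 xor  48 = 204
229 xor  75 = 174
 82 xor 153 = 203
179 xor 235 =  88
104 xor  15 = 103
182 xor 178 =   4
 65 xor 186 = 251
 92 xor  64 =  28
  0 xor  29 =  29
  2 xor 144 = 146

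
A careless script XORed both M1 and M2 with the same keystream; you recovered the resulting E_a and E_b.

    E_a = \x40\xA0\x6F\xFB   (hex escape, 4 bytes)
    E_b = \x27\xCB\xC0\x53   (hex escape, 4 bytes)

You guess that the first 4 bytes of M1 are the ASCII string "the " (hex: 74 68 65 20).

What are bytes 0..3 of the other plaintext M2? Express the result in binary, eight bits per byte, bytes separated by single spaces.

First, E_a ⊕ E_b = (M1 ⊕ K) ⊕ (M2 ⊕ K) = M1 ⊕ M2, so the key drops out. Then M2 = (M1 ⊕ M2) ⊕ M1 over the first 4 bytes.
byte 0: (40 xor 27) xor 74 = 67 xor 74 = 13
byte 1: (a0 xor cb) xor 68 = 6b xor 68 = 03
byte 2: (6f xor c0) xor 65 = af xor 65 = ca
byte 3: (fb xor 53) xor 20 = a8 xor 20 = 88

00010011 00000011 11001010 10001000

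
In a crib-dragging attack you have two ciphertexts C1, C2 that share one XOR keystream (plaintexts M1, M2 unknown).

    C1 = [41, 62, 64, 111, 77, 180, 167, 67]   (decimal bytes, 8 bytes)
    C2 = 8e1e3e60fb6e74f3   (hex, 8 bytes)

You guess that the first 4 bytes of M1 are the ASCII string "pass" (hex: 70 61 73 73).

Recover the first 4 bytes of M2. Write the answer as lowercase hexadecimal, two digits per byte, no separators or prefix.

First, C1 ⊕ C2 = (M1 ⊕ K) ⊕ (M2 ⊕ K) = M1 ⊕ M2, so the key drops out. Then M2 = (M1 ⊕ M2) ⊕ M1 over the first 4 bytes.
byte 0: (29 ^ 8e) ^ 70 = a7 ^ 70 = d7
byte 1: (3e ^ 1e) ^ 61 = 20 ^ 61 = 41
byte 2: (40 ^ 3e) ^ 73 = 7e ^ 73 = 0d
byte 3: (6f ^ 60) ^ 73 = 0f ^ 73 = 7c

d7410d7c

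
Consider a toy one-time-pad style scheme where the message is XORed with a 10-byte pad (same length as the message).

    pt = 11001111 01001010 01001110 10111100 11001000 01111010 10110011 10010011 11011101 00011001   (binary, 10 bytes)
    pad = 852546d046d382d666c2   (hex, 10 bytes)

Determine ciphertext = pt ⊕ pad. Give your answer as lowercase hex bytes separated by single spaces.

XOR is its own inverse, so applying the key byte-wise gives the result directly.
byte 0: cf ⊕ 85 = 4a
byte 1: 4a ⊕ 25 = 6f
byte 2: 4e ⊕ 46 = 08
byte 3: bc ⊕ d0 = 6c
byte 4: c8 ⊕ 46 = 8e
byte 5: 7a ⊕ d3 = a9
byte 6: b3 ⊕ 82 = 31
byte 7: 93 ⊕ d6 = 45
byte 8: dd ⊕ 66 = bb
byte 9: 19 ⊕ c2 = db

4a 6f 08 6c 8e a9 31 45 bb db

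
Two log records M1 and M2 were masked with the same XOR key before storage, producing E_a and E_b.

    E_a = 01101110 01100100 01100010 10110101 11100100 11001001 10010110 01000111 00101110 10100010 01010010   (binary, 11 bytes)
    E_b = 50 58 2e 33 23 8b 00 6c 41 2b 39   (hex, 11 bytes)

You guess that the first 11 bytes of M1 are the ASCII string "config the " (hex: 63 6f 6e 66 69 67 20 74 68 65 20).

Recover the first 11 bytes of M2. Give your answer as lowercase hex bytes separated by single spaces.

First, E_a ⊕ E_b = (M1 ⊕ K) ⊕ (M2 ⊕ K) = M1 ⊕ M2, so the key drops out. Then M2 = (M1 ⊕ M2) ⊕ M1 over the first 11 bytes.
byte 0: (6e ^ 50) ^ 63 = 3e ^ 63 = 5d
byte 1: (64 ^ 58) ^ 6f = 3c ^ 6f = 53
byte 2: (62 ^ 2e) ^ 6e = 4c ^ 6e = 22
byte 3: (b5 ^ 33) ^ 66 = 86 ^ 66 = e0
byte 4: (e4 ^ 23) ^ 69 = c7 ^ 69 = ae
byte 5: (c9 ^ 8b) ^ 67 = 42 ^ 67 = 25
byte 6: (96 ^ 00) ^ 20 = 96 ^ 20 = b6
byte 7: (47 ^ 6c) ^ 74 = 2b ^ 74 = 5f
byte 8: (2e ^ 41) ^ 68 = 6f ^ 68 = 07
byte 9: (a2 ^ 2b) ^ 65 = 89 ^ 65 = ec
byte 10: (52 ^ 39) ^ 20 = 6b ^ 20 = 4b

5d 53 22 e0 ae 25 b6 5f 07 ec 4b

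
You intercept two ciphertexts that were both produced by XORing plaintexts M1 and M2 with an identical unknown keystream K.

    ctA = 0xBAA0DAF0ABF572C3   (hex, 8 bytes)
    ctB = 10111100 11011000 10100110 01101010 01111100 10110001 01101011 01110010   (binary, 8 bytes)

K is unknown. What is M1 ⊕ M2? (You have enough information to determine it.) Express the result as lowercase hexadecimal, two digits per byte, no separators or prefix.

06787c9ad74419b1

ctA ⊕ ctB = (M1 ⊕ K) ⊕ (M2 ⊕ K) = M1 ⊕ M2 — the shared key cancels under XOR.
186 ^ 188 =   6
160 ^ 216 = 120
218 ^ 166 = 124
240 ^ 106 = 154
171 ^ 124 = 215
245 ^ 177 =  68
114 ^ 107 =  25
195 ^ 114 = 177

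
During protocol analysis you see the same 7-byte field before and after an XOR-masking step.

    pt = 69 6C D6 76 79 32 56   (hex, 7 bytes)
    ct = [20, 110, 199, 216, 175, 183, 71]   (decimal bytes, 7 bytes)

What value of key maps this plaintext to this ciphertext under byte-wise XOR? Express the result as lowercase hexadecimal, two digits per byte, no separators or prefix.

Since ct = pt ⊕ key, XORing both sides with pt gives key = pt ⊕ ct.
byte 0: 69 xor 14 = 7d
byte 1: 6c xor 6e = 02
byte 2: d6 xor c7 = 11
byte 3: 76 xor d8 = ae
byte 4: 79 xor af = d6
byte 5: 32 xor b7 = 85
byte 6: 56 xor 47 = 11

7d0211aed68511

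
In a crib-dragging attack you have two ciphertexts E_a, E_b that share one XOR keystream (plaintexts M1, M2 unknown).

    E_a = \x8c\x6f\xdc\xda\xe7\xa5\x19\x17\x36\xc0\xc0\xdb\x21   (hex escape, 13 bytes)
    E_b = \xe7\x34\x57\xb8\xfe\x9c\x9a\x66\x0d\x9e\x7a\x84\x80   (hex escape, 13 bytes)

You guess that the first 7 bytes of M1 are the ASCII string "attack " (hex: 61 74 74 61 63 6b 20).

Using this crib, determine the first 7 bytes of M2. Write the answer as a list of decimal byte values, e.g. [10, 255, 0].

[10, 47, 255, 3, 122, 82, 163]

First, E_a ⊕ E_b = (M1 ⊕ K) ⊕ (M2 ⊕ K) = M1 ⊕ M2, so the key drops out. Then M2 = (M1 ⊕ M2) ⊕ M1 over the first 7 bytes.
byte 0: (8c XOR e7) XOR 61 = 6b XOR 61 = 0a
byte 1: (6f XOR 34) XOR 74 = 5b XOR 74 = 2f
byte 2: (dc XOR 57) XOR 74 = 8b XOR 74 = ff
byte 3: (da XOR b8) XOR 61 = 62 XOR 61 = 03
byte 4: (e7 XOR fe) XOR 63 = 19 XOR 63 = 7a
byte 5: (a5 XOR 9c) XOR 6b = 39 XOR 6b = 52
byte 6: (19 XOR 9a) XOR 20 = 83 XOR 20 = a3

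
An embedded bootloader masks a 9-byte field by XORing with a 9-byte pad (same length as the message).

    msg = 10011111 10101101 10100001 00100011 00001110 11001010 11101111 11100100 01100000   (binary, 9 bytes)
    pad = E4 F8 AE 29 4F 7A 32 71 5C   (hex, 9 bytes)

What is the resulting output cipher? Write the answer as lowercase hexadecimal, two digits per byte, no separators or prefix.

7b550f0a41b0dd953c

byte 0: 9f ⊕ e4 = 7b
byte 1: ad ⊕ f8 = 55
byte 2: a1 ⊕ ae = 0f
byte 3: 23 ⊕ 29 = 0a
byte 4: 0e ⊕ 4f = 41
byte 5: ca ⊕ 7a = b0
byte 6: ef ⊕ 32 = dd
byte 7: e4 ⊕ 71 = 95
byte 8: 60 ⊕ 5c = 3c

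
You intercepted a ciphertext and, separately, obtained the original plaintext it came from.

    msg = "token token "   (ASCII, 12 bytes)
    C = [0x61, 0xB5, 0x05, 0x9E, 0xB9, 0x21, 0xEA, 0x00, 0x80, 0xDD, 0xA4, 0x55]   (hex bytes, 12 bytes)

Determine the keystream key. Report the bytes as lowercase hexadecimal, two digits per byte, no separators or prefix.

Since C = msg ⊕ key, XORing both sides with msg gives key = msg ⊕ C.
74 ^ 61 = 15
6f ^ b5 = da
6b ^ 05 = 6e
65 ^ 9e = fb
6e ^ b9 = d7
20 ^ 21 = 01
74 ^ ea = 9e
6f ^ 00 = 6f
6b ^ 80 = eb
65 ^ dd = b8
6e ^ a4 = ca
20 ^ 55 = 75

15da6efbd7019e6febb8ca75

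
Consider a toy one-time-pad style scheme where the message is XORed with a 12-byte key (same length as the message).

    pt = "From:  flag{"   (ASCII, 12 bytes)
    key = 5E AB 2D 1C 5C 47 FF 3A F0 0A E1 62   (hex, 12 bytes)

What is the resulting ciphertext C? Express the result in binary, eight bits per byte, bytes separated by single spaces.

XOR is its own inverse, so applying the key byte-wise gives the result directly.
 70 xor  94 =  24
114 xor 171 = 217
111 xor  45 =  66
109 xor  28 = 113
 58 xor  92 = 102
 32 xor  71 = 103
 32 xor 255 = 223
102 xor  58 =  92
108 xor 240 = 156
 97 xor  10 = 107
103 xor 225 = 134
123 xor  98 =  25

00011000 11011001 01000010 01110001 01100110 01100111 11011111 01011100 10011100 01101011 10000110 00011001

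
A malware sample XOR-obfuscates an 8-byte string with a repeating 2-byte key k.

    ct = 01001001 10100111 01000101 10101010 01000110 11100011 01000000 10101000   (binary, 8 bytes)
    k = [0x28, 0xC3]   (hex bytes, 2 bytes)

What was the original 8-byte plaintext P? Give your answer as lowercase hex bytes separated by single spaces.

61 64 6d 69 6e 20 68 6b

The 2-byte key repeats, so the effective keystream is 28 c3 28 c3 28 c3 28 c3.
byte 0: 01001001 ^ 00101000 = 01100001
byte 1: 10100111 ^ 11000011 = 01100100
byte 2: 01000101 ^ 00101000 = 01101101
byte 3: 10101010 ^ 11000011 = 01101001
byte 4: 01000110 ^ 00101000 = 01101110
byte 5: 11100011 ^ 11000011 = 00100000
byte 6: 01000000 ^ 00101000 = 01101000
byte 7: 10101000 ^ 11000011 = 01101011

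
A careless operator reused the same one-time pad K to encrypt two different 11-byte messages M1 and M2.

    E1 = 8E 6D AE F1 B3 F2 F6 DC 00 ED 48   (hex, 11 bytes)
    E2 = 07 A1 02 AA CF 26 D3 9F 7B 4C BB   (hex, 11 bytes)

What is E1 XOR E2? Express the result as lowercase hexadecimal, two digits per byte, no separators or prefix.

E1 ⊕ E2 = (M1 ⊕ K) ⊕ (M2 ⊕ K) = M1 ⊕ M2 — the shared key cancels under XOR.
8e xor 07 = 89
6d xor a1 = cc
ae xor 02 = ac
f1 xor aa = 5b
b3 xor cf = 7c
f2 xor 26 = d4
f6 xor d3 = 25
dc xor 9f = 43
00 xor 7b = 7b
ed xor 4c = a1
48 xor bb = f3

89ccac5b7cd425437ba1f3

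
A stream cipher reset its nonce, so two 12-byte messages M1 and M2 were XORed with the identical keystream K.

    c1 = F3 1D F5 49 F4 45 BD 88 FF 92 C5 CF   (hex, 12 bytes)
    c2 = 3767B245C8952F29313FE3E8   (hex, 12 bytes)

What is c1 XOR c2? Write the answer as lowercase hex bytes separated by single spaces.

c1 ⊕ c2 = (M1 ⊕ K) ⊕ (M2 ⊕ K) = M1 ⊕ M2 — the shared key cancels under XOR.
11110011 ⊕ 00110111 = 11000100
00011101 ⊕ 01100111 = 01111010
11110101 ⊕ 10110010 = 01000111
01001001 ⊕ 01000101 = 00001100
11110100 ⊕ 11001000 = 00111100
01000101 ⊕ 10010101 = 11010000
10111101 ⊕ 00101111 = 10010010
10001000 ⊕ 00101001 = 10100001
11111111 ⊕ 00110001 = 11001110
10010010 ⊕ 00111111 = 10101101
11000101 ⊕ 11100011 = 00100110
11001111 ⊕ 11101000 = 00100111

c4 7a 47 0c 3c d0 92 a1 ce ad 26 27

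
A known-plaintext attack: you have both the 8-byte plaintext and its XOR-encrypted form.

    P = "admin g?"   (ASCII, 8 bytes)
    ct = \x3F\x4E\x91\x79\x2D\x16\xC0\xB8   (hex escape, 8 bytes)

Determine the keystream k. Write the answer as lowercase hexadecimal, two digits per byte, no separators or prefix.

5e2afc104336a787

Since ct = P ⊕ k, XORing both sides with P gives k = P ⊕ ct.
01100001 ^ 00111111 = 01011110
01100100 ^ 01001110 = 00101010
01101101 ^ 10010001 = 11111100
01101001 ^ 01111001 = 00010000
01101110 ^ 00101101 = 01000011
00100000 ^ 00010110 = 00110110
01100111 ^ 11000000 = 10100111
00111111 ^ 10111000 = 10000111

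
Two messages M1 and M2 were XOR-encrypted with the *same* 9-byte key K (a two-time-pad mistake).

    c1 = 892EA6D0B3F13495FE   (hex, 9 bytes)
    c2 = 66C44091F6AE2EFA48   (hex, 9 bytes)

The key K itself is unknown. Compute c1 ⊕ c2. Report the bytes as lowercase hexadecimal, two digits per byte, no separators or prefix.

efeae641455f1a6fb6

c1 ⊕ c2 = (M1 ⊕ K) ⊕ (M2 ⊕ K) = M1 ⊕ M2 — the shared key cancels under XOR.
137 xor 102 = 239
 46 xor 196 = 234
166 xor  64 = 230
208 xor 145 =  65
179 xor 246 =  69
241 xor 174 =  95
 52 xor  46 =  26
149 xor 250 = 111
254 xor  72 = 182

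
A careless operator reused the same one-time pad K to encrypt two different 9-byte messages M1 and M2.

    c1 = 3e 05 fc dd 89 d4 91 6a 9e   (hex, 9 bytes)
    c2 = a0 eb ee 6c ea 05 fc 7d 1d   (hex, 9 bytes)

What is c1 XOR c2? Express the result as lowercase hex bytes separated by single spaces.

9e ee 12 b1 63 d1 6d 17 83

c1 ⊕ c2 = (M1 ⊕ K) ⊕ (M2 ⊕ K) = M1 ⊕ M2 — the shared key cancels under XOR.
byte 0:  62 ⊕ 160 = 158
byte 1:   5 ⊕ 235 = 238
byte 2: 252 ⊕ 238 =  18
byte 3: 221 ⊕ 108 = 177
byte 4: 137 ⊕ 234 =  99
byte 5: 212 ⊕   5 = 209
byte 6: 145 ⊕ 252 = 109
byte 7: 106 ⊕ 125 =  23
byte 8: 158 ⊕  29 = 131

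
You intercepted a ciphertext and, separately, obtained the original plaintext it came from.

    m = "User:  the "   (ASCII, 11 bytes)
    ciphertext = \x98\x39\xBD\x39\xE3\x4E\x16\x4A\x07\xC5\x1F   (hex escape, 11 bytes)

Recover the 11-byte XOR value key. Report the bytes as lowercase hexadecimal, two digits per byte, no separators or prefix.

Since ciphertext = m ⊕ key, XORing both sides with m gives key = m ⊕ ciphertext.
55 xor 98 = cd
73 xor 39 = 4a
65 xor bd = d8
72 xor 39 = 4b
3a xor e3 = d9
20 xor 4e = 6e
20 xor 16 = 36
74 xor 4a = 3e
68 xor 07 = 6f
65 xor c5 = a0
20 xor 1f = 3f

cd4ad84bd96e363e6fa03f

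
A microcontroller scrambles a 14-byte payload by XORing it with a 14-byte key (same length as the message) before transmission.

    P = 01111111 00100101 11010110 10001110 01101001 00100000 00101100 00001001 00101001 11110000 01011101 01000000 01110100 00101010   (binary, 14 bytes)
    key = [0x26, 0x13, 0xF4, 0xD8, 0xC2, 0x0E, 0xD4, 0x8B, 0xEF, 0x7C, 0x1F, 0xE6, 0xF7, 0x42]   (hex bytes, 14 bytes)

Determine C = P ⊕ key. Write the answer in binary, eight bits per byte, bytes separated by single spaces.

01011001 00110110 00100010 01010110 10101011 00101110 11111000 10000010 11000110 10001100 01000010 10100110 10000011 01101000

XOR is its own inverse, so applying the key byte-wise gives the result directly.
7f ⊕ 26 = 59
25 ⊕ 13 = 36
d6 ⊕ f4 = 22
8e ⊕ d8 = 56
69 ⊕ c2 = ab
20 ⊕ 0e = 2e
2c ⊕ d4 = f8
09 ⊕ 8b = 82
29 ⊕ ef = c6
f0 ⊕ 7c = 8c
5d ⊕ 1f = 42
40 ⊕ e6 = a6
74 ⊕ f7 = 83
2a ⊕ 42 = 68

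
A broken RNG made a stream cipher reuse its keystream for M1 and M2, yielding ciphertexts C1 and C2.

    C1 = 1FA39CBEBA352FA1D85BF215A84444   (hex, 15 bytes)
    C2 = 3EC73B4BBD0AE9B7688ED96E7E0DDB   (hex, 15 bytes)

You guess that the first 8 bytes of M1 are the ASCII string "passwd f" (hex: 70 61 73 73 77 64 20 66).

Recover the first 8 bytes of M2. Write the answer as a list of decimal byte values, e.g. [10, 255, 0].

First, C1 ⊕ C2 = (M1 ⊕ K) ⊕ (M2 ⊕ K) = M1 ⊕ M2, so the key drops out. Then M2 = (M1 ⊕ M2) ⊕ M1 over the first 8 bytes.
byte 0: (1f XOR 3e) XOR 70 = 21 XOR 70 = 51
byte 1: (a3 XOR c7) XOR 61 = 64 XOR 61 = 05
byte 2: (9c XOR 3b) XOR 73 = a7 XOR 73 = d4
byte 3: (be XOR 4b) XOR 73 = f5 XOR 73 = 86
byte 4: (ba XOR bd) XOR 77 = 07 XOR 77 = 70
byte 5: (35 XOR 0a) XOR 64 = 3f XOR 64 = 5b
byte 6: (2f XOR e9) XOR 20 = c6 XOR 20 = e6
byte 7: (a1 XOR b7) XOR 66 = 16 XOR 66 = 70

[81, 5, 212, 134, 112, 91, 230, 112]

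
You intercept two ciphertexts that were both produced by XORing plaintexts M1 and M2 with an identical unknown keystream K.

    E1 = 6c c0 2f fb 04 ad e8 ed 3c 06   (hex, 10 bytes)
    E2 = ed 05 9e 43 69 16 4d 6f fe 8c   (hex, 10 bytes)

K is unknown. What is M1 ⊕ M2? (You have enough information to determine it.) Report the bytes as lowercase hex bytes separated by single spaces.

81 c5 b1 b8 6d bb a5 82 c2 8a

E1 ⊕ E2 = (M1 ⊕ K) ⊕ (M2 ⊕ K) = M1 ⊕ M2 — the shared key cancels under XOR.
6c ^ ed = 81
c0 ^ 05 = c5
2f ^ 9e = b1
fb ^ 43 = b8
04 ^ 69 = 6d
ad ^ 16 = bb
e8 ^ 4d = a5
ed ^ 6f = 82
3c ^ fe = c2
06 ^ 8c = 8a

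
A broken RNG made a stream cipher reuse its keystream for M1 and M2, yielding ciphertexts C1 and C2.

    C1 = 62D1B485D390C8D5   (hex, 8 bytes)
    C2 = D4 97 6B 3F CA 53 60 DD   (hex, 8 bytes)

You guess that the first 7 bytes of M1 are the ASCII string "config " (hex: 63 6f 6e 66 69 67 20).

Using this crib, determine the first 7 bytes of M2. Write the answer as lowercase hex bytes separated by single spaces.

First, C1 ⊕ C2 = (M1 ⊕ K) ⊕ (M2 ⊕ K) = M1 ⊕ M2, so the key drops out. Then M2 = (M1 ⊕ M2) ⊕ M1 over the first 7 bytes.
byte 0: (62 ^ d4) ^ 63 = b6 ^ 63 = d5
byte 1: (d1 ^ 97) ^ 6f = 46 ^ 6f = 29
byte 2: (b4 ^ 6b) ^ 6e = df ^ 6e = b1
byte 3: (85 ^ 3f) ^ 66 = ba ^ 66 = dc
byte 4: (d3 ^ ca) ^ 69 = 19 ^ 69 = 70
byte 5: (90 ^ 53) ^ 67 = c3 ^ 67 = a4
byte 6: (c8 ^ 60) ^ 20 = a8 ^ 20 = 88

d5 29 b1 dc 70 a4 88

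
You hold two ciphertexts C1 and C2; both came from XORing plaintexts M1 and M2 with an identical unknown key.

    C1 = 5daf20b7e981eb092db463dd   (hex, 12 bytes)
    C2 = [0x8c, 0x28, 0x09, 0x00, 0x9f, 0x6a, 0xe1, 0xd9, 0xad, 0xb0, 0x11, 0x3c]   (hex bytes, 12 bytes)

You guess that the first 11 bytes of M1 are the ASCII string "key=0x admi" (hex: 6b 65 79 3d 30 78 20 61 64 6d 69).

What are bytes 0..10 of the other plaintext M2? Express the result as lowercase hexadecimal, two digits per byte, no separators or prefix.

First, C1 ⊕ C2 = (M1 ⊕ K) ⊕ (M2 ⊕ K) = M1 ⊕ M2, so the key drops out. Then M2 = (M1 ⊕ M2) ⊕ M1 over the first 11 bytes.
byte 0: (5d XOR 8c) XOR 6b = d1 XOR 6b = ba
byte 1: (af XOR 28) XOR 65 = 87 XOR 65 = e2
byte 2: (20 XOR 09) XOR 79 = 29 XOR 79 = 50
byte 3: (b7 XOR 00) XOR 3d = b7 XOR 3d = 8a
byte 4: (e9 XOR 9f) XOR 30 = 76 XOR 30 = 46
byte 5: (81 XOR 6a) XOR 78 = eb XOR 78 = 93
byte 6: (eb XOR e1) XOR 20 = 0a XOR 20 = 2a
byte 7: (09 XOR d9) XOR 61 = d0 XOR 61 = b1
byte 8: (2d XOR ad) XOR 64 = 80 XOR 64 = e4
byte 9: (b4 XOR b0) XOR 6d = 04 XOR 6d = 69
byte 10: (63 XOR 11) XOR 69 = 72 XOR 69 = 1b

bae2508a46932ab1e4691b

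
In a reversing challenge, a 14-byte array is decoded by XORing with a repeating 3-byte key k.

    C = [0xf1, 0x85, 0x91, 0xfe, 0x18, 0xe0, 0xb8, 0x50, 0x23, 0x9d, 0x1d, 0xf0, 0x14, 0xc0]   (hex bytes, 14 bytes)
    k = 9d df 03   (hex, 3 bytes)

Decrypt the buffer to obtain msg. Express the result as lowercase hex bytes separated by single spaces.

6c 5a 92 63 c7 e3 25 8f 20 00 c2 f3 89 1f

The 3-byte key repeats, so the effective keystream is 9d df 03 9d df 03 9d df 03 9d df 03 9d df.
byte 0: f1 XOR 9d = 6c
byte 1: 85 XOR df = 5a
byte 2: 91 XOR 03 = 92
byte 3: fe XOR 9d = 63
byte 4: 18 XOR df = c7
byte 5: e0 XOR 03 = e3
byte 6: b8 XOR 9d = 25
byte 7: 50 XOR df = 8f
byte 8: 23 XOR 03 = 20
byte 9: 9d XOR 9d = 00
byte 10: 1d XOR df = c2
byte 11: f0 XOR 03 = f3
byte 12: 14 XOR 9d = 89
byte 13: c0 XOR df = 1f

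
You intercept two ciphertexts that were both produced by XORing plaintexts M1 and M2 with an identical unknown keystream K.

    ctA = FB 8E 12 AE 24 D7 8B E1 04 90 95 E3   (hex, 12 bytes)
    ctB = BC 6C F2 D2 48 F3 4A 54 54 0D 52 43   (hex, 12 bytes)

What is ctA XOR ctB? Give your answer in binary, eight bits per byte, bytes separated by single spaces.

ctA ⊕ ctB = (M1 ⊕ K) ⊕ (M2 ⊕ K) = M1 ⊕ M2 — the shared key cancels under XOR.
byte 0: 251 ⊕ 188 =  71
byte 1: 142 ⊕ 108 = 226
byte 2:  18 ⊕ 242 = 224
byte 3: 174 ⊕ 210 = 124
byte 4:  36 ⊕  72 = 108
byte 5: 215 ⊕ 243 =  36
byte 6: 139 ⊕  74 = 193
byte 7: 225 ⊕  84 = 181
byte 8:   4 ⊕  84 =  80
byte 9: 144 ⊕  13 = 157
byte 10: 149 ⊕  82 = 199
byte 11: 227 ⊕  67 = 160

01000111 11100010 11100000 01111100 01101100 00100100 11000001 10110101 01010000 10011101 11000111 10100000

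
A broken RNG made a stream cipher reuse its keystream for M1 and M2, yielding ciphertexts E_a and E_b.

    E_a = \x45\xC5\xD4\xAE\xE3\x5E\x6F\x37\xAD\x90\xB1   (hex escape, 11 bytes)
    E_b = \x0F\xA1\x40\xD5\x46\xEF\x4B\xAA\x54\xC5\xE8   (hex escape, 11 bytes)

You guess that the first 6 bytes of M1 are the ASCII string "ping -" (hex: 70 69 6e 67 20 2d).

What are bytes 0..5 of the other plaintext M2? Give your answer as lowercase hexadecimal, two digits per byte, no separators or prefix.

First, E_a ⊕ E_b = (M1 ⊕ K) ⊕ (M2 ⊕ K) = M1 ⊕ M2, so the key drops out. Then M2 = (M1 ⊕ M2) ⊕ M1 over the first 6 bytes.
byte 0: (45 ⊕ 0f) ⊕ 70 = 4a ⊕ 70 = 3a
byte 1: (c5 ⊕ a1) ⊕ 69 = 64 ⊕ 69 = 0d
byte 2: (d4 ⊕ 40) ⊕ 6e = 94 ⊕ 6e = fa
byte 3: (ae ⊕ d5) ⊕ 67 = 7b ⊕ 67 = 1c
byte 4: (e3 ⊕ 46) ⊕ 20 = a5 ⊕ 20 = 85
byte 5: (5e ⊕ ef) ⊕ 2d = b1 ⊕ 2d = 9c

3a0dfa1c859c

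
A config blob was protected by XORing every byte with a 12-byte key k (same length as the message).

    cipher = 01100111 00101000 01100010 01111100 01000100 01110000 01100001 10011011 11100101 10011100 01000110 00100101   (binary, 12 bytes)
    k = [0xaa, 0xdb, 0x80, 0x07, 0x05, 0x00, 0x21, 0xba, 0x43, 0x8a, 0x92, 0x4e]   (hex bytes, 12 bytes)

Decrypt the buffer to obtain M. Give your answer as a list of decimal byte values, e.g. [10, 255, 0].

67 ^ aa = cd
28 ^ db = f3
62 ^ 80 = e2
7c ^ 07 = 7b
44 ^ 05 = 41
70 ^ 00 = 70
61 ^ 21 = 40
9b ^ ba = 21
e5 ^ 43 = a6
9c ^ 8a = 16
46 ^ 92 = d4
25 ^ 4e = 6b

[205, 243, 226, 123, 65, 112, 64, 33, 166, 22, 212, 107]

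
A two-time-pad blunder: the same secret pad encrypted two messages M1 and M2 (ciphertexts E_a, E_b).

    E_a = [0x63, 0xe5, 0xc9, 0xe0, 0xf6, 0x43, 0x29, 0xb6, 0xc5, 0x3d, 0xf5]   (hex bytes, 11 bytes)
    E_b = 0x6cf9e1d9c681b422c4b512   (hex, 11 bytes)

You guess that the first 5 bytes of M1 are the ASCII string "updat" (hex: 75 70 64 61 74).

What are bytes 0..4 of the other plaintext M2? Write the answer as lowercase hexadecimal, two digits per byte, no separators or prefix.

First, E_a ⊕ E_b = (M1 ⊕ K) ⊕ (M2 ⊕ K) = M1 ⊕ M2, so the key drops out. Then M2 = (M1 ⊕ M2) ⊕ M1 over the first 5 bytes.
byte 0: (63 XOR 6c) XOR 75 = 0f XOR 75 = 7a
byte 1: (e5 XOR f9) XOR 70 = 1c XOR 70 = 6c
byte 2: (c9 XOR e1) XOR 64 = 28 XOR 64 = 4c
byte 3: (e0 XOR d9) XOR 61 = 39 XOR 61 = 58
byte 4: (f6 XOR c6) XOR 74 = 30 XOR 74 = 44

7a6c4c5844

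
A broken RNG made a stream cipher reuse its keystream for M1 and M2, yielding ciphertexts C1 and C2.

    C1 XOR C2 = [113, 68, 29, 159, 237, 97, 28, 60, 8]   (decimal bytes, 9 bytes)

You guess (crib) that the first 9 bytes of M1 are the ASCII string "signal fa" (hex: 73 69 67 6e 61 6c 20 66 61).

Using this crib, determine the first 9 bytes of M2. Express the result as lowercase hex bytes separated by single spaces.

Since C1 ⊕ C2 = M1 ⊕ M2, XORing with the guessed M1 bytes yields the corresponding M2 bytes: M2 = (C1 ⊕ C2) ⊕ M1.
71 ⊕ 73 = 02
44 ⊕ 69 = 2d
1d ⊕ 67 = 7a
9f ⊕ 6e = f1
ed ⊕ 61 = 8c
61 ⊕ 6c = 0d
1c ⊕ 20 = 3c
3c ⊕ 66 = 5a
08 ⊕ 61 = 69

02 2d 7a f1 8c 0d 3c 5a 69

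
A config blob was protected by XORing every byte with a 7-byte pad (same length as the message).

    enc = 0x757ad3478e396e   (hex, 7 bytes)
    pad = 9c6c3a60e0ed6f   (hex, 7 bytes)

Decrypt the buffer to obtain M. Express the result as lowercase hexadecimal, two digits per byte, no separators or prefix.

XOR is its own inverse, so applying the key byte-wise gives the result directly.
byte 0: 117 xor 156 = 233
byte 1: 122 xor 108 =  22
byte 2: 211 xor  58 = 233
byte 3:  71 xor  96 =  39
byte 4: 142 xor 224 = 110
byte 5:  57 xor 237 = 212
byte 6: 110 xor 111 =   1

e916e9276ed401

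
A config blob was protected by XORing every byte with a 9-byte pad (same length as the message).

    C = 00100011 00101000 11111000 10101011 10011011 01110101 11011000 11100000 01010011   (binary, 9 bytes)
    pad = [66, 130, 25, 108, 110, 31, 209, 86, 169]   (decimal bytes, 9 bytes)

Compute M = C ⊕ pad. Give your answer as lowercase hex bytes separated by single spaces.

23 xor 42 = 61
28 xor 82 = aa
f8 xor 19 = e1
ab xor 6c = c7
9b xor 6e = f5
75 xor 1f = 6a
d8 xor d1 = 09
e0 xor 56 = b6
53 xor a9 = fa

61 aa e1 c7 f5 6a 09 b6 fa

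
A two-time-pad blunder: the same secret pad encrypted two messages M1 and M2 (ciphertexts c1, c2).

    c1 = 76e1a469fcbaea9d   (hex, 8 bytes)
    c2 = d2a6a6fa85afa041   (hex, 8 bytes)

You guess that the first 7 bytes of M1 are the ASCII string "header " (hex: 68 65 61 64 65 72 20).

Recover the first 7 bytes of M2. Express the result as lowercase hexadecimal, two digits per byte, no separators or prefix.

First, c1 ⊕ c2 = (M1 ⊕ K) ⊕ (M2 ⊕ K) = M1 ⊕ M2, so the key drops out. Then M2 = (M1 ⊕ M2) ⊕ M1 over the first 7 bytes.
byte 0: (76 XOR d2) XOR 68 = a4 XOR 68 = cc
byte 1: (e1 XOR a6) XOR 65 = 47 XOR 65 = 22
byte 2: (a4 XOR a6) XOR 61 = 02 XOR 61 = 63
byte 3: (69 XOR fa) XOR 64 = 93 XOR 64 = f7
byte 4: (fc XOR 85) XOR 65 = 79 XOR 65 = 1c
byte 5: (ba XOR af) XOR 72 = 15 XOR 72 = 67
byte 6: (ea XOR a0) XOR 20 = 4a XOR 20 = 6a

cc2263f71c676a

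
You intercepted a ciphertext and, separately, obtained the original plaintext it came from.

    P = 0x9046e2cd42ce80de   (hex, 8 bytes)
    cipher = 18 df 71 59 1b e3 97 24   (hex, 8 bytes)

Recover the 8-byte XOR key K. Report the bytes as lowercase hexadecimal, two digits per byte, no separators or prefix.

88999394592d17fa

Since cipher = P ⊕ K, XORing both sides with P gives K = P ⊕ cipher.
byte 0: 10010000 XOR 00011000 = 10001000
byte 1: 01000110 XOR 11011111 = 10011001
byte 2: 11100010 XOR 01110001 = 10010011
byte 3: 11001101 XOR 01011001 = 10010100
byte 4: 01000010 XOR 00011011 = 01011001
byte 5: 11001110 XOR 11100011 = 00101101
byte 6: 10000000 XOR 10010111 = 00010111
byte 7: 11011110 XOR 00100100 = 11111010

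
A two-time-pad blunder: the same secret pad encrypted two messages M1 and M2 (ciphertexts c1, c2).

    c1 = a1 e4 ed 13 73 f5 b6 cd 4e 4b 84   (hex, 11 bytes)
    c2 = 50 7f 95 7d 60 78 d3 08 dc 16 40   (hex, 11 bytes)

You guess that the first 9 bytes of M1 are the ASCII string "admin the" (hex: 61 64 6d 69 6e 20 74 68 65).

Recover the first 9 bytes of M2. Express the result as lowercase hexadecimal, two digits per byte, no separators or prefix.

90ff15077dad11adf7

First, c1 ⊕ c2 = (M1 ⊕ K) ⊕ (M2 ⊕ K) = M1 ⊕ M2, so the key drops out. Then M2 = (M1 ⊕ M2) ⊕ M1 over the first 9 bytes.
byte 0: (a1 ⊕ 50) ⊕ 61 = f1 ⊕ 61 = 90
byte 1: (e4 ⊕ 7f) ⊕ 64 = 9b ⊕ 64 = ff
byte 2: (ed ⊕ 95) ⊕ 6d = 78 ⊕ 6d = 15
byte 3: (13 ⊕ 7d) ⊕ 69 = 6e ⊕ 69 = 07
byte 4: (73 ⊕ 60) ⊕ 6e = 13 ⊕ 6e = 7d
byte 5: (f5 ⊕ 78) ⊕ 20 = 8d ⊕ 20 = ad
byte 6: (b6 ⊕ d3) ⊕ 74 = 65 ⊕ 74 = 11
byte 7: (cd ⊕ 08) ⊕ 68 = c5 ⊕ 68 = ad
byte 8: (4e ⊕ dc) ⊕ 65 = 92 ⊕ 65 = f7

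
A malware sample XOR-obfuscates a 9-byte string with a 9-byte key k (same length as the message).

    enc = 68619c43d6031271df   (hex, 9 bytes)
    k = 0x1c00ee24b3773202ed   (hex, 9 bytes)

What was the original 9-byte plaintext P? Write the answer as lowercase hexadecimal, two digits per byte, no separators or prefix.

byte 0: 104 ⊕  28 = 116
byte 1:  97 ⊕   0 =  97
byte 2: 156 ⊕ 238 = 114
byte 3:  67 ⊕  36 = 103
byte 4: 214 ⊕ 179 = 101
byte 5:   3 ⊕ 119 = 116
byte 6:  18 ⊕  50 =  32
byte 7: 113 ⊕   2 = 115
byte 8: 223 ⊕ 237 =  50

746172676574207332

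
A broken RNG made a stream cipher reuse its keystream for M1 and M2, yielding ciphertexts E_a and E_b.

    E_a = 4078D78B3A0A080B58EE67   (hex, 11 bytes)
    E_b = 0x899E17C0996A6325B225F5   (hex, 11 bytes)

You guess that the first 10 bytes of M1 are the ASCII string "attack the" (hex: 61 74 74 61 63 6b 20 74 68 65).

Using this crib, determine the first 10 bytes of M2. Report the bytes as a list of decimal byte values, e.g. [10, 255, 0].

First, E_a ⊕ E_b = (M1 ⊕ K) ⊕ (M2 ⊕ K) = M1 ⊕ M2, so the key drops out. Then M2 = (M1 ⊕ M2) ⊕ M1 over the first 10 bytes.
byte 0: (40 ⊕ 89) ⊕ 61 = c9 ⊕ 61 = a8
byte 1: (78 ⊕ 9e) ⊕ 74 = e6 ⊕ 74 = 92
byte 2: (d7 ⊕ 17) ⊕ 74 = c0 ⊕ 74 = b4
byte 3: (8b ⊕ c0) ⊕ 61 = 4b ⊕ 61 = 2a
byte 4: (3a ⊕ 99) ⊕ 63 = a3 ⊕ 63 = c0
byte 5: (0a ⊕ 6a) ⊕ 6b = 60 ⊕ 6b = 0b
byte 6: (08 ⊕ 63) ⊕ 20 = 6b ⊕ 20 = 4b
byte 7: (0b ⊕ 25) ⊕ 74 = 2e ⊕ 74 = 5a
byte 8: (58 ⊕ b2) ⊕ 68 = ea ⊕ 68 = 82
byte 9: (ee ⊕ 25) ⊕ 65 = cb ⊕ 65 = ae

[168, 146, 180, 42, 192, 11, 75, 90, 130, 174]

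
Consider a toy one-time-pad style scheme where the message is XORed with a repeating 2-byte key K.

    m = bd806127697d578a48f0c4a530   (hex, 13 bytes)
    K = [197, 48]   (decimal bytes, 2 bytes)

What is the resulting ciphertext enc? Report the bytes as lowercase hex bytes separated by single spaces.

78 b0 a4 17 ac 4d 92 ba 8d c0 01 95 f5

The 2-byte key repeats, so the effective keystream is c5 30 c5 30 c5 30 c5 30 c5 30 c5 30 c5.
byte 0: 189 ⊕ 197 = 120
byte 1: 128 ⊕  48 = 176
byte 2:  97 ⊕ 197 = 164
byte 3:  39 ⊕  48 =  23
byte 4: 105 ⊕ 197 = 172
byte 5: 125 ⊕  48 =  77
byte 6:  87 ⊕ 197 = 146
byte 7: 138 ⊕  48 = 186
byte 8:  72 ⊕ 197 = 141
byte 9: 240 ⊕  48 = 192
byte 10: 196 ⊕ 197 =   1
byte 11: 165 ⊕  48 = 149
byte 12:  48 ⊕ 197 = 245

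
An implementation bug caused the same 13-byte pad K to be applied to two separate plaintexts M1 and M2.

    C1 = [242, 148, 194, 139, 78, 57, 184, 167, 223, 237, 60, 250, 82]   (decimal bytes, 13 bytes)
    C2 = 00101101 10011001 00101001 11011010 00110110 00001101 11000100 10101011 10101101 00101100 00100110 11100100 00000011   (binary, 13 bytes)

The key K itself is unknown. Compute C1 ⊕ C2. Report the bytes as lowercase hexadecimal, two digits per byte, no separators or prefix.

C1 ⊕ C2 = (M1 ⊕ K) ⊕ (M2 ⊕ K) = M1 ⊕ M2 — the shared key cancels under XOR.
byte 0: 11110010 XOR 00101101 = 11011111
byte 1: 10010100 XOR 10011001 = 00001101
byte 2: 11000010 XOR 00101001 = 11101011
byte 3: 10001011 XOR 11011010 = 01010001
byte 4: 01001110 XOR 00110110 = 01111000
byte 5: 00111001 XOR 00001101 = 00110100
byte 6: 10111000 XOR 11000100 = 01111100
byte 7: 10100111 XOR 10101011 = 00001100
byte 8: 11011111 XOR 10101101 = 01110010
byte 9: 11101101 XOR 00101100 = 11000001
byte 10: 00111100 XOR 00100110 = 00011010
byte 11: 11111010 XOR 11100100 = 00011110
byte 12: 01010010 XOR 00000011 = 01010001

df0deb5178347c0c72c11a1e51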